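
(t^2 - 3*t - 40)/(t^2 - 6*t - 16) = (t + 5)/(t + 2)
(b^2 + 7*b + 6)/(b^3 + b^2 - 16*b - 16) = (b + 6)/(b^2 - 16)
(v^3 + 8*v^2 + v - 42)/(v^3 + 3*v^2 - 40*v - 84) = (v^2 + v - 6)/(v^2 - 4*v - 12)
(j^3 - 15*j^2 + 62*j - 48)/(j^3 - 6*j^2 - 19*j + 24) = (j - 6)/(j + 3)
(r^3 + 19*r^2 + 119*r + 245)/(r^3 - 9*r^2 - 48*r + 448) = (r^2 + 12*r + 35)/(r^2 - 16*r + 64)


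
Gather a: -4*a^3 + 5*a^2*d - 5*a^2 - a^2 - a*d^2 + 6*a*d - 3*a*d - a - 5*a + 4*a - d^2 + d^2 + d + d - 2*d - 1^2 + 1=-4*a^3 + a^2*(5*d - 6) + a*(-d^2 + 3*d - 2)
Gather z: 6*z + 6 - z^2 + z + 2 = -z^2 + 7*z + 8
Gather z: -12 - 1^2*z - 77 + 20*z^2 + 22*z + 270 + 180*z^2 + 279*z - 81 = 200*z^2 + 300*z + 100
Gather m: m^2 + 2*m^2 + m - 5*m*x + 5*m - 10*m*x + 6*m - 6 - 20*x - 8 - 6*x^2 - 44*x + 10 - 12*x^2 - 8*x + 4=3*m^2 + m*(12 - 15*x) - 18*x^2 - 72*x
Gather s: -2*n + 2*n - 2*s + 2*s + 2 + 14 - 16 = 0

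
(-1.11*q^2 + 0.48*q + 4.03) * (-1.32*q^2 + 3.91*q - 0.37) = 1.4652*q^4 - 4.9737*q^3 - 3.0321*q^2 + 15.5797*q - 1.4911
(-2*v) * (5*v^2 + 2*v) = -10*v^3 - 4*v^2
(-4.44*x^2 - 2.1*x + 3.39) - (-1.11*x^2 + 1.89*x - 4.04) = -3.33*x^2 - 3.99*x + 7.43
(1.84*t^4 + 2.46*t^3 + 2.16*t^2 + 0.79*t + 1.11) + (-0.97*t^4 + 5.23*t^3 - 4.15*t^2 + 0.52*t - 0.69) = 0.87*t^4 + 7.69*t^3 - 1.99*t^2 + 1.31*t + 0.42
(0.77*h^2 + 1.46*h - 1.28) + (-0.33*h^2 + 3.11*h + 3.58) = 0.44*h^2 + 4.57*h + 2.3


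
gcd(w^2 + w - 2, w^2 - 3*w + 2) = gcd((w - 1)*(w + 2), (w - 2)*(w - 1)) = w - 1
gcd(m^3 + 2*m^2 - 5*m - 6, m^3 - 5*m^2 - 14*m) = 1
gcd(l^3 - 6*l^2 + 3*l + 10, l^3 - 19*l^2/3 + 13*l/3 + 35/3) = l^2 - 4*l - 5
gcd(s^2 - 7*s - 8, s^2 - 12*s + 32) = s - 8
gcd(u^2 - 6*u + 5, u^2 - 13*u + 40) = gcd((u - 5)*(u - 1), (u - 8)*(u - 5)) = u - 5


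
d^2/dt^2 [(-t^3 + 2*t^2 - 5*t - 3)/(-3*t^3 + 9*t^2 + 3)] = 2*(t^6 + 15*t^5 - 21*t^4 - 44*t^3 + 129*t^2 - 33*t - 11)/(3*(t^9 - 9*t^8 + 27*t^7 - 30*t^6 + 18*t^5 - 27*t^4 + 3*t^3 - 9*t^2 - 1))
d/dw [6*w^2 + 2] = 12*w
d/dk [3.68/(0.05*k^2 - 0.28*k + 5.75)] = (1.0304 - 0.368*k)/(0.05*k^2 - 0.28*k + 5.75)^2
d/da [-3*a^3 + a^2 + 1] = a*(2 - 9*a)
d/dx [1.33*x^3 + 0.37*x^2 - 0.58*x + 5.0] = 3.99*x^2 + 0.74*x - 0.58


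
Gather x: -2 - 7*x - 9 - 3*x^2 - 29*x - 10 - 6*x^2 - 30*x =-9*x^2 - 66*x - 21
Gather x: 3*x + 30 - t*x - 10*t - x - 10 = -10*t + x*(2 - t) + 20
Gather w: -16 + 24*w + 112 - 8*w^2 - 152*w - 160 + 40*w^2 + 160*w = 32*w^2 + 32*w - 64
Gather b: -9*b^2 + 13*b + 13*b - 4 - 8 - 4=-9*b^2 + 26*b - 16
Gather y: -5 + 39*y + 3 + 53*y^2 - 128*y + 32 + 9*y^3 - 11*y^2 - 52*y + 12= 9*y^3 + 42*y^2 - 141*y + 42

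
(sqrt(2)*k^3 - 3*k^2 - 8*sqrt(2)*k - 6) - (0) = sqrt(2)*k^3 - 3*k^2 - 8*sqrt(2)*k - 6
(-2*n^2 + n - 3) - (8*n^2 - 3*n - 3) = -10*n^2 + 4*n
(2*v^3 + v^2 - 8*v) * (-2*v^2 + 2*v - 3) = -4*v^5 + 2*v^4 + 12*v^3 - 19*v^2 + 24*v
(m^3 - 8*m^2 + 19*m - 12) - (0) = m^3 - 8*m^2 + 19*m - 12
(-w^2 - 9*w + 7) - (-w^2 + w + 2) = 5 - 10*w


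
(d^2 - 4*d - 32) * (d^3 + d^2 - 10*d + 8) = d^5 - 3*d^4 - 46*d^3 + 16*d^2 + 288*d - 256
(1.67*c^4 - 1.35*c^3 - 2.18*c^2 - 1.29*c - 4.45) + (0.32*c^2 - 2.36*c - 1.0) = 1.67*c^4 - 1.35*c^3 - 1.86*c^2 - 3.65*c - 5.45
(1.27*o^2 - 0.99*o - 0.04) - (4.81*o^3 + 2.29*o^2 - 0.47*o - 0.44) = -4.81*o^3 - 1.02*o^2 - 0.52*o + 0.4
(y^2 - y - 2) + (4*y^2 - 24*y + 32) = 5*y^2 - 25*y + 30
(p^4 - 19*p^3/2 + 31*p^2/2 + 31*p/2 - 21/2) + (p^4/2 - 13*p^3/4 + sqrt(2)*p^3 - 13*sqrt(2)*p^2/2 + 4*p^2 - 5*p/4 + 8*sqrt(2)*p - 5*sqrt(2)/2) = 3*p^4/2 - 51*p^3/4 + sqrt(2)*p^3 - 13*sqrt(2)*p^2/2 + 39*p^2/2 + 8*sqrt(2)*p + 57*p/4 - 21/2 - 5*sqrt(2)/2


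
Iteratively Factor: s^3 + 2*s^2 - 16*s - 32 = (s - 4)*(s^2 + 6*s + 8) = (s - 4)*(s + 2)*(s + 4)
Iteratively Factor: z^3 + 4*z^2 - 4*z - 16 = (z - 2)*(z^2 + 6*z + 8) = (z - 2)*(z + 4)*(z + 2)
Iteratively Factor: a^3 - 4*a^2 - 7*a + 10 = (a - 1)*(a^2 - 3*a - 10) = (a - 1)*(a + 2)*(a - 5)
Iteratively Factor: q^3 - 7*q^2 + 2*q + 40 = (q - 5)*(q^2 - 2*q - 8) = (q - 5)*(q - 4)*(q + 2)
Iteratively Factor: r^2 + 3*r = (r)*(r + 3)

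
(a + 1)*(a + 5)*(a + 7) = a^3 + 13*a^2 + 47*a + 35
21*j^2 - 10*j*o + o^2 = (-7*j + o)*(-3*j + o)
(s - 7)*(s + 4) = s^2 - 3*s - 28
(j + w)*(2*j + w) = 2*j^2 + 3*j*w + w^2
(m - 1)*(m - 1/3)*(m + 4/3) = m^3 - 13*m/9 + 4/9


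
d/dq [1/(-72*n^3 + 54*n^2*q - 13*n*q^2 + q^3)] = (-54*n^2 + 26*n*q - 3*q^2)/(72*n^3 - 54*n^2*q + 13*n*q^2 - q^3)^2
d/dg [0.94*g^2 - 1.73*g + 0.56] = 1.88*g - 1.73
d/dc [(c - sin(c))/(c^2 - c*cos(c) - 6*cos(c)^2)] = (-(c - sin(c))*(c*sin(c) + 2*c + 6*sin(2*c) - cos(c)) + (cos(c) - 1)*(-c^2 + c*cos(c) + 6*cos(c)^2))/((c - 3*cos(c))^2*(c + 2*cos(c))^2)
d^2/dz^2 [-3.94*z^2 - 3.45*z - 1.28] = -7.88000000000000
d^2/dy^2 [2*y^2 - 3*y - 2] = 4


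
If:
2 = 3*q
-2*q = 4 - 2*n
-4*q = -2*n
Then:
No Solution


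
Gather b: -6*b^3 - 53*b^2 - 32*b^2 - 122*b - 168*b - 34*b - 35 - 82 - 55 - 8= -6*b^3 - 85*b^2 - 324*b - 180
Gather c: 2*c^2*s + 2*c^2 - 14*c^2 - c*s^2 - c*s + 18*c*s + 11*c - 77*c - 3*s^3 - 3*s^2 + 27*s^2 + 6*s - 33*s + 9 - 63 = c^2*(2*s - 12) + c*(-s^2 + 17*s - 66) - 3*s^3 + 24*s^2 - 27*s - 54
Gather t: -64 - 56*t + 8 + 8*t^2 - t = 8*t^2 - 57*t - 56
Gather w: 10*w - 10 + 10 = 10*w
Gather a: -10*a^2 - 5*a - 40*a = -10*a^2 - 45*a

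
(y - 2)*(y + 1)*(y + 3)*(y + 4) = y^4 + 6*y^3 + 3*y^2 - 26*y - 24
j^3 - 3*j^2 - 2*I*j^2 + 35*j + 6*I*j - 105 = (j - 3)*(j - 7*I)*(j + 5*I)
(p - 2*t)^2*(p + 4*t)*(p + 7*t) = p^4 + 7*p^3*t - 12*p^2*t^2 - 68*p*t^3 + 112*t^4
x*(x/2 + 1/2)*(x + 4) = x^3/2 + 5*x^2/2 + 2*x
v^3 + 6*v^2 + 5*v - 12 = (v - 1)*(v + 3)*(v + 4)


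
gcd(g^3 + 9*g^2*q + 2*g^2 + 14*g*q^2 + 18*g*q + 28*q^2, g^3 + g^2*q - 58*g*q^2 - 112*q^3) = g^2 + 9*g*q + 14*q^2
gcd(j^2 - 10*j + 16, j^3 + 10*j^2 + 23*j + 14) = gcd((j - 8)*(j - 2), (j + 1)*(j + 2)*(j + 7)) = 1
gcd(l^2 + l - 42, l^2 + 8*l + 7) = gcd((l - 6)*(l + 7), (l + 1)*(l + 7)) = l + 7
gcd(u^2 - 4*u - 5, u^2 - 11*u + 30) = u - 5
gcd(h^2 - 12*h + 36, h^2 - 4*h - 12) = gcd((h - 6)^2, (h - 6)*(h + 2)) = h - 6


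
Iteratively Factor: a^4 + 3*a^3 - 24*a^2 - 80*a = (a - 5)*(a^3 + 8*a^2 + 16*a) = a*(a - 5)*(a^2 + 8*a + 16) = a*(a - 5)*(a + 4)*(a + 4)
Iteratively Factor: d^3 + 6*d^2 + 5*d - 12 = (d + 3)*(d^2 + 3*d - 4) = (d + 3)*(d + 4)*(d - 1)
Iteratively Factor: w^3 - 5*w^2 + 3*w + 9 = (w + 1)*(w^2 - 6*w + 9) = (w - 3)*(w + 1)*(w - 3)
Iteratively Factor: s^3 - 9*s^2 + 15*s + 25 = (s - 5)*(s^2 - 4*s - 5) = (s - 5)^2*(s + 1)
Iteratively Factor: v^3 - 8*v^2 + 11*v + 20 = (v + 1)*(v^2 - 9*v + 20) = (v - 4)*(v + 1)*(v - 5)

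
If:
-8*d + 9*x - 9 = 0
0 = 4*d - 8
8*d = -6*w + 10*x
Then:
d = 2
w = 53/27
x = 25/9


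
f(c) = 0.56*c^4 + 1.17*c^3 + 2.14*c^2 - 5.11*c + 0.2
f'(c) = 2.24*c^3 + 3.51*c^2 + 4.28*c - 5.11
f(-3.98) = 121.19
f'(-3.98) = -107.76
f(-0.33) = 2.08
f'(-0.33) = -6.22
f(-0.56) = 3.58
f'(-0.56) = -6.80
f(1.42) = 2.89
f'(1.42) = 14.46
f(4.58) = 380.50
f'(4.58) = 303.32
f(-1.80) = 15.39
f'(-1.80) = -14.51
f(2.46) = 38.51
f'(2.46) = 60.01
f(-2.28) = 24.24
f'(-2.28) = -23.17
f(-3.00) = 48.56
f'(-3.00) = -46.84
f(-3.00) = 48.56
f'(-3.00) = -46.84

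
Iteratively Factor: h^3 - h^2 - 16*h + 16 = (h - 1)*(h^2 - 16) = (h - 4)*(h - 1)*(h + 4)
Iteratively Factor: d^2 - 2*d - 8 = (d - 4)*(d + 2)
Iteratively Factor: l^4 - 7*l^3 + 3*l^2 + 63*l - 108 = (l - 4)*(l^3 - 3*l^2 - 9*l + 27) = (l - 4)*(l - 3)*(l^2 - 9) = (l - 4)*(l - 3)^2*(l + 3)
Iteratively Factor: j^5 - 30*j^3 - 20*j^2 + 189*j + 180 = (j - 5)*(j^4 + 5*j^3 - 5*j^2 - 45*j - 36) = (j - 5)*(j + 4)*(j^3 + j^2 - 9*j - 9) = (j - 5)*(j + 3)*(j + 4)*(j^2 - 2*j - 3) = (j - 5)*(j + 1)*(j + 3)*(j + 4)*(j - 3)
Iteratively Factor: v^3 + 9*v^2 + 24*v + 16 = (v + 4)*(v^2 + 5*v + 4) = (v + 1)*(v + 4)*(v + 4)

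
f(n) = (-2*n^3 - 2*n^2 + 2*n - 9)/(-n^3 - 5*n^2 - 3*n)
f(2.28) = 0.86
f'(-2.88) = 3.86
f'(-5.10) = 10.72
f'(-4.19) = 530.76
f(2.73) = 0.90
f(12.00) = 1.50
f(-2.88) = -1.84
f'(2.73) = 0.10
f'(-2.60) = 3.06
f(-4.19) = -57.33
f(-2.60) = -0.88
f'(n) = (-6*n^2 - 4*n + 2)/(-n^3 - 5*n^2 - 3*n) + (3*n^2 + 10*n + 3)*(-2*n^3 - 2*n^2 + 2*n - 9)/(-n^3 - 5*n^2 - 3*n)^2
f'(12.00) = 0.03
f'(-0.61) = 551.30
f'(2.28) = 0.06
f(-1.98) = 0.89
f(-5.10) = 10.84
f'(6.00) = 0.08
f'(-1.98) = 3.07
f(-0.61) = -53.49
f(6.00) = 1.21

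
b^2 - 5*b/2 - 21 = (b - 6)*(b + 7/2)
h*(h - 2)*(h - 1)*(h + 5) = h^4 + 2*h^3 - 13*h^2 + 10*h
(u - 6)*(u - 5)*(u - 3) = u^3 - 14*u^2 + 63*u - 90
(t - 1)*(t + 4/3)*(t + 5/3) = t^3 + 2*t^2 - 7*t/9 - 20/9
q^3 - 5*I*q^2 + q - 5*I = (q - 5*I)*(q - I)*(q + I)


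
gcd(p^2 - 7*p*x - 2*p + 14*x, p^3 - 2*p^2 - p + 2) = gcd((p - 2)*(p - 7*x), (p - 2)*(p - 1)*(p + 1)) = p - 2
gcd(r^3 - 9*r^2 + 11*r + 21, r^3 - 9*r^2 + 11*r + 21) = r^3 - 9*r^2 + 11*r + 21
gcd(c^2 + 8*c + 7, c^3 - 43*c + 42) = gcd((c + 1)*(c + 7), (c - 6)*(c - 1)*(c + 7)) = c + 7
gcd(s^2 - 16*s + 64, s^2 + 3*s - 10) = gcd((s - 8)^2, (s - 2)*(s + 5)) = 1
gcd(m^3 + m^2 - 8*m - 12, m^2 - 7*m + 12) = m - 3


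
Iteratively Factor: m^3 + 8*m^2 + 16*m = (m + 4)*(m^2 + 4*m) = m*(m + 4)*(m + 4)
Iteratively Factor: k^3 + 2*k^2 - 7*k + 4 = (k + 4)*(k^2 - 2*k + 1) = (k - 1)*(k + 4)*(k - 1)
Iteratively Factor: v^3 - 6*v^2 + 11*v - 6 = (v - 3)*(v^2 - 3*v + 2) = (v - 3)*(v - 2)*(v - 1)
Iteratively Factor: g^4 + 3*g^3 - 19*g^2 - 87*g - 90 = (g + 3)*(g^3 - 19*g - 30) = (g - 5)*(g + 3)*(g^2 + 5*g + 6) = (g - 5)*(g + 3)^2*(g + 2)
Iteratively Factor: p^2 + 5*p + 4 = (p + 4)*(p + 1)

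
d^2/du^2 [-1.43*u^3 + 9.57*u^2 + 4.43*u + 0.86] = 19.14 - 8.58*u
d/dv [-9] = 0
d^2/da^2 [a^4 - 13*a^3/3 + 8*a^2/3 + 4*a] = 12*a^2 - 26*a + 16/3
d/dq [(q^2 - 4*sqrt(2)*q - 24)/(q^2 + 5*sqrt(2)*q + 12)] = 9*(sqrt(2)*q^2 + 8*q + 8*sqrt(2))/(q^4 + 10*sqrt(2)*q^3 + 74*q^2 + 120*sqrt(2)*q + 144)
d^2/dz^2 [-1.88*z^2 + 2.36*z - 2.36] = -3.76000000000000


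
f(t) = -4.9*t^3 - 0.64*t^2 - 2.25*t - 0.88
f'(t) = -14.7*t^2 - 1.28*t - 2.25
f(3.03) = -149.88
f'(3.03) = -141.09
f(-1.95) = 37.41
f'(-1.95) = -55.65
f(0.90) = -7.00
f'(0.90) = -15.31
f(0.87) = -6.55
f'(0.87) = -14.49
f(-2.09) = 45.76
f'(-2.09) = -63.79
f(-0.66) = 1.73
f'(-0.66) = -7.81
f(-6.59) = 1388.49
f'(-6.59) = -632.21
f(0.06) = -1.02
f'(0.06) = -2.38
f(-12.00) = 8401.16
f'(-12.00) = -2103.69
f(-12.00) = 8401.16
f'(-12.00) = -2103.69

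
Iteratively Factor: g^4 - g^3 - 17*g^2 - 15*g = (g + 3)*(g^3 - 4*g^2 - 5*g) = (g + 1)*(g + 3)*(g^2 - 5*g) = g*(g + 1)*(g + 3)*(g - 5)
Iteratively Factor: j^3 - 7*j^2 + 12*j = (j - 4)*(j^2 - 3*j) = (j - 4)*(j - 3)*(j)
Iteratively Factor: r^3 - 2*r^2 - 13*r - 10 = (r + 1)*(r^2 - 3*r - 10) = (r + 1)*(r + 2)*(r - 5)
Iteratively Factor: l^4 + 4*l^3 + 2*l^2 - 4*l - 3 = (l + 1)*(l^3 + 3*l^2 - l - 3) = (l + 1)^2*(l^2 + 2*l - 3) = (l - 1)*(l + 1)^2*(l + 3)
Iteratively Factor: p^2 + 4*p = (p)*(p + 4)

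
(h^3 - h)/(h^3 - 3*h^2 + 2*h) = (h + 1)/(h - 2)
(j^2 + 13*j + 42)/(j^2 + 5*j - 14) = (j + 6)/(j - 2)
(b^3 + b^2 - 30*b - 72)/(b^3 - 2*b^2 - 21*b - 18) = (b + 4)/(b + 1)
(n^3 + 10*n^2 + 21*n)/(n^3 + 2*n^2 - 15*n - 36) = n*(n + 7)/(n^2 - n - 12)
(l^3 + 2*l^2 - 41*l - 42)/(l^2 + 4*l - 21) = (l^2 - 5*l - 6)/(l - 3)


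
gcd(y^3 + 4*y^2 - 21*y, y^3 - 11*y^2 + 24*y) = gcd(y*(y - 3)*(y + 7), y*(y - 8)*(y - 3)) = y^2 - 3*y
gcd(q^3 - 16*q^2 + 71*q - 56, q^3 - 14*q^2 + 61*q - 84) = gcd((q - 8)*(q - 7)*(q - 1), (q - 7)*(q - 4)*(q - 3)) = q - 7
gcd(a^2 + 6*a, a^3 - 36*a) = a^2 + 6*a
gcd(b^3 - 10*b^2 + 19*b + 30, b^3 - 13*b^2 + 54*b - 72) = b - 6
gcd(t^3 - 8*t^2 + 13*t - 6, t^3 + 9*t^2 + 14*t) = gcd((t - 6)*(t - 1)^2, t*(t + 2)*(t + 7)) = 1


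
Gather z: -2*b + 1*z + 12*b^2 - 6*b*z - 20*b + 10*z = 12*b^2 - 22*b + z*(11 - 6*b)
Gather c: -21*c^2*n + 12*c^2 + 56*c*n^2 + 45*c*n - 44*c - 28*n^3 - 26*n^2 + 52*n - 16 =c^2*(12 - 21*n) + c*(56*n^2 + 45*n - 44) - 28*n^3 - 26*n^2 + 52*n - 16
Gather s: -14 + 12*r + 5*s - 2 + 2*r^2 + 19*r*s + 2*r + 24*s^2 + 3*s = 2*r^2 + 14*r + 24*s^2 + s*(19*r + 8) - 16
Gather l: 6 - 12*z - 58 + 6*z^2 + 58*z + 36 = 6*z^2 + 46*z - 16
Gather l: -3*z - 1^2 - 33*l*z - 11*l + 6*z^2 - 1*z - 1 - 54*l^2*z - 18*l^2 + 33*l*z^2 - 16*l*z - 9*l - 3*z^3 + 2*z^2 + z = l^2*(-54*z - 18) + l*(33*z^2 - 49*z - 20) - 3*z^3 + 8*z^2 - 3*z - 2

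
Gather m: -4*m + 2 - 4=-4*m - 2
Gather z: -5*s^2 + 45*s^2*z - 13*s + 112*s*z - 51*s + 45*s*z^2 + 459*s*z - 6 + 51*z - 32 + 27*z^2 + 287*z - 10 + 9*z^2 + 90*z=-5*s^2 - 64*s + z^2*(45*s + 36) + z*(45*s^2 + 571*s + 428) - 48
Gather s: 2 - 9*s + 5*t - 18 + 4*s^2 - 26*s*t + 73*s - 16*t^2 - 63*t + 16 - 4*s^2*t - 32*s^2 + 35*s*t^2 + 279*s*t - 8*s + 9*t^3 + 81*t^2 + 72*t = s^2*(-4*t - 28) + s*(35*t^2 + 253*t + 56) + 9*t^3 + 65*t^2 + 14*t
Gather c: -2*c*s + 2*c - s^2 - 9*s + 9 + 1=c*(2 - 2*s) - s^2 - 9*s + 10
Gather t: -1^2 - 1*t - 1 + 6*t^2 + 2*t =6*t^2 + t - 2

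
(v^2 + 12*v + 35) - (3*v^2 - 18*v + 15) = -2*v^2 + 30*v + 20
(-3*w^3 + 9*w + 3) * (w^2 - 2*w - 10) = -3*w^5 + 6*w^4 + 39*w^3 - 15*w^2 - 96*w - 30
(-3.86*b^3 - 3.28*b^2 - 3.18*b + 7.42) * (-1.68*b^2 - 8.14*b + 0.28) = 6.4848*b^5 + 36.9308*b^4 + 30.9608*b^3 + 12.5012*b^2 - 61.2892*b + 2.0776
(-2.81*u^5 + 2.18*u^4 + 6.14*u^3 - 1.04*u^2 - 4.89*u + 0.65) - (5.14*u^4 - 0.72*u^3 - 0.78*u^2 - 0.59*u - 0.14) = -2.81*u^5 - 2.96*u^4 + 6.86*u^3 - 0.26*u^2 - 4.3*u + 0.79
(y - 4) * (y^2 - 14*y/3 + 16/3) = y^3 - 26*y^2/3 + 24*y - 64/3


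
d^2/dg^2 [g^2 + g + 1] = 2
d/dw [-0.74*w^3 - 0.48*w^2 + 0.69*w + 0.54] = -2.22*w^2 - 0.96*w + 0.69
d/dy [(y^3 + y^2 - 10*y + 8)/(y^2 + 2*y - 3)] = (y^2 + 6*y + 14)/(y^2 + 6*y + 9)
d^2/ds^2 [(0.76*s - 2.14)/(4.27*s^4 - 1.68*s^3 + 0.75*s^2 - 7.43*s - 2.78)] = (166.284048*s^7 - 867.599096*s^6 + 488.018664*s^5 - 56.914116*s^4 + 477.032688*s^3 - 514.927572*s^2 + 141.026436*s - 276.59698)/(77.854483*s^12 - 91.893816*s^11 + 77.178969*s^10 - 443.434173*s^9 + 181.292727*s^8 - 88.858098*s^7 + 686.810928*s^6 + 259.437327*s^5 + 10.314147*s^4 - 356.174243*s^3 - 443.019966*s^2 - 172.266036*s - 21.484952)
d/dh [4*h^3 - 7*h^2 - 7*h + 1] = 12*h^2 - 14*h - 7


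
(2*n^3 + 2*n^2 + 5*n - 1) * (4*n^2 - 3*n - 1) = 8*n^5 + 2*n^4 + 12*n^3 - 21*n^2 - 2*n + 1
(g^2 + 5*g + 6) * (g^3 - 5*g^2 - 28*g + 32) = g^5 - 47*g^3 - 138*g^2 - 8*g + 192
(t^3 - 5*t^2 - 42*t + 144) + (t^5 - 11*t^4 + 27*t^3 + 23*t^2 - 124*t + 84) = t^5 - 11*t^4 + 28*t^3 + 18*t^2 - 166*t + 228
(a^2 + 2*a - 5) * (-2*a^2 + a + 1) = -2*a^4 - 3*a^3 + 13*a^2 - 3*a - 5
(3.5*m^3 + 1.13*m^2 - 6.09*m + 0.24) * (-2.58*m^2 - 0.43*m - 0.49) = -9.03*m^5 - 4.4204*m^4 + 13.5113*m^3 + 1.4458*m^2 + 2.8809*m - 0.1176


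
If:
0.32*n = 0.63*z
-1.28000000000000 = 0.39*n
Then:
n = -3.28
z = -1.67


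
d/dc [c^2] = 2*c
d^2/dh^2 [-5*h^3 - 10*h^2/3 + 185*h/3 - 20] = -30*h - 20/3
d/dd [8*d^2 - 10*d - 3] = 16*d - 10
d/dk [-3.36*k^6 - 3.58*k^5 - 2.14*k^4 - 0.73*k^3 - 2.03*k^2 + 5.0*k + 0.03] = -20.16*k^5 - 17.9*k^4 - 8.56*k^3 - 2.19*k^2 - 4.06*k + 5.0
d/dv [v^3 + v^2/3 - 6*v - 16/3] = 3*v^2 + 2*v/3 - 6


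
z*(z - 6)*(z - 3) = z^3 - 9*z^2 + 18*z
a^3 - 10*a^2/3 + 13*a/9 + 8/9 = (a - 8/3)*(a - 1)*(a + 1/3)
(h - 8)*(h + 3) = h^2 - 5*h - 24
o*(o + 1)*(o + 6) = o^3 + 7*o^2 + 6*o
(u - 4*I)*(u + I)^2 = u^3 - 2*I*u^2 + 7*u + 4*I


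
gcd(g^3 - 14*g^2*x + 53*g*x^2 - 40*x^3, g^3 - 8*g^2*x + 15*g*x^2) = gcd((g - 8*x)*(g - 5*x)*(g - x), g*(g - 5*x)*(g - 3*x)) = -g + 5*x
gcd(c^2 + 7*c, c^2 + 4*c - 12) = 1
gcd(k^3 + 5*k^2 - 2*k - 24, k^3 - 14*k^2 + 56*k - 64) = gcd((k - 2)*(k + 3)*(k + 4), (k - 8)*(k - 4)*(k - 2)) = k - 2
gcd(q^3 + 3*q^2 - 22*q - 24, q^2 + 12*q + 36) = q + 6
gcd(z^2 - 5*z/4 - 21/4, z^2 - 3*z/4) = 1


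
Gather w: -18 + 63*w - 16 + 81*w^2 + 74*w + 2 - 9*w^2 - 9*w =72*w^2 + 128*w - 32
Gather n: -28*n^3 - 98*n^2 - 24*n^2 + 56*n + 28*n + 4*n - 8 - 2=-28*n^3 - 122*n^2 + 88*n - 10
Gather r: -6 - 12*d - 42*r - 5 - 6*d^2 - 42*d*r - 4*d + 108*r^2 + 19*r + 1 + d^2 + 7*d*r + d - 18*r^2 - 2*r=-5*d^2 - 15*d + 90*r^2 + r*(-35*d - 25) - 10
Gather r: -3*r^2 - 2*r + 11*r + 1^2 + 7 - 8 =-3*r^2 + 9*r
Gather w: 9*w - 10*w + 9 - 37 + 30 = 2 - w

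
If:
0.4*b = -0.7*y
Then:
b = -1.75*y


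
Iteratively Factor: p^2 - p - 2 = (p - 2)*(p + 1)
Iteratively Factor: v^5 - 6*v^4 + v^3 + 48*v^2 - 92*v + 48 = (v - 1)*(v^4 - 5*v^3 - 4*v^2 + 44*v - 48) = (v - 2)*(v - 1)*(v^3 - 3*v^2 - 10*v + 24) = (v - 2)^2*(v - 1)*(v^2 - v - 12) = (v - 4)*(v - 2)^2*(v - 1)*(v + 3)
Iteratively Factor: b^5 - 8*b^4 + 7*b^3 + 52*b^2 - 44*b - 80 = (b + 2)*(b^4 - 10*b^3 + 27*b^2 - 2*b - 40) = (b - 2)*(b + 2)*(b^3 - 8*b^2 + 11*b + 20) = (b - 4)*(b - 2)*(b + 2)*(b^2 - 4*b - 5) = (b - 5)*(b - 4)*(b - 2)*(b + 2)*(b + 1)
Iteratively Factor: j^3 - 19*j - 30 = (j - 5)*(j^2 + 5*j + 6) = (j - 5)*(j + 3)*(j + 2)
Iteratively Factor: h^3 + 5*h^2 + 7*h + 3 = (h + 1)*(h^2 + 4*h + 3) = (h + 1)*(h + 3)*(h + 1)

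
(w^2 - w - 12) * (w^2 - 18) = w^4 - w^3 - 30*w^2 + 18*w + 216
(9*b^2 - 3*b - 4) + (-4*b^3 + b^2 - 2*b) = -4*b^3 + 10*b^2 - 5*b - 4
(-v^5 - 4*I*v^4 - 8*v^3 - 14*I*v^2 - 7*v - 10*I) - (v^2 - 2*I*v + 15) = -v^5 - 4*I*v^4 - 8*v^3 - v^2 - 14*I*v^2 - 7*v + 2*I*v - 15 - 10*I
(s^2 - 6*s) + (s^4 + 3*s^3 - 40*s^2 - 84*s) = s^4 + 3*s^3 - 39*s^2 - 90*s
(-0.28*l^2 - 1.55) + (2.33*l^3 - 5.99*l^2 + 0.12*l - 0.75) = 2.33*l^3 - 6.27*l^2 + 0.12*l - 2.3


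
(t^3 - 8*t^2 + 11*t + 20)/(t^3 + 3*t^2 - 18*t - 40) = (t^2 - 4*t - 5)/(t^2 + 7*t + 10)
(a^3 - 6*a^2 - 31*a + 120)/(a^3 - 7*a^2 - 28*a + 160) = (a - 3)/(a - 4)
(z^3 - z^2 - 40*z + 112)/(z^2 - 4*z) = z + 3 - 28/z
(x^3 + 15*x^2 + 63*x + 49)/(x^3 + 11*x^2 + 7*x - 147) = (x + 1)/(x - 3)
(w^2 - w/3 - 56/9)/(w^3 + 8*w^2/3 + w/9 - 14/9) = (3*w - 8)/(3*w^2 + w - 2)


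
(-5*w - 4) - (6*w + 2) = -11*w - 6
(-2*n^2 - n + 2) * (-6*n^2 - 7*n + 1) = 12*n^4 + 20*n^3 - 7*n^2 - 15*n + 2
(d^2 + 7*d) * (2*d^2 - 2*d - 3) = 2*d^4 + 12*d^3 - 17*d^2 - 21*d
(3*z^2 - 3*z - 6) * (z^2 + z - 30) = 3*z^4 - 99*z^2 + 84*z + 180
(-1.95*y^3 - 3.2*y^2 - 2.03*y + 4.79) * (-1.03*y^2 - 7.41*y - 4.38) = 2.0085*y^5 + 17.7455*y^4 + 34.3439*y^3 + 24.1246*y^2 - 26.6025*y - 20.9802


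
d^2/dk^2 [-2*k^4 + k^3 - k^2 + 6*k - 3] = -24*k^2 + 6*k - 2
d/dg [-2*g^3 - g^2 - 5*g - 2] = -6*g^2 - 2*g - 5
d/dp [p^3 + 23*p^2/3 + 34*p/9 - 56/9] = 3*p^2 + 46*p/3 + 34/9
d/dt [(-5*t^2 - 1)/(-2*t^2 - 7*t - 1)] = (35*t^2 + 6*t - 7)/(4*t^4 + 28*t^3 + 53*t^2 + 14*t + 1)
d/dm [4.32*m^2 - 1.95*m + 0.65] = 8.64*m - 1.95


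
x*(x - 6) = x^2 - 6*x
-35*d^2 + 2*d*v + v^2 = (-5*d + v)*(7*d + v)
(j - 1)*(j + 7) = j^2 + 6*j - 7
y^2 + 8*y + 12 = (y + 2)*(y + 6)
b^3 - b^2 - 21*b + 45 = (b - 3)^2*(b + 5)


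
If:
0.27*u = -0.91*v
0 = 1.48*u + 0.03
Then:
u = -0.02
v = 0.01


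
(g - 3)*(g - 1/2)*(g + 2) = g^3 - 3*g^2/2 - 11*g/2 + 3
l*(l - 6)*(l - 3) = l^3 - 9*l^2 + 18*l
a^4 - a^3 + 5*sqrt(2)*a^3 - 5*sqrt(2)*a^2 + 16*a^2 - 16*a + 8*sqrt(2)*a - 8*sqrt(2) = (a - 1)*(a + sqrt(2))*(a + 2*sqrt(2))^2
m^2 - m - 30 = (m - 6)*(m + 5)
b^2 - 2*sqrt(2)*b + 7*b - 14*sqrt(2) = (b + 7)*(b - 2*sqrt(2))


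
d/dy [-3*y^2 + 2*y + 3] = 2 - 6*y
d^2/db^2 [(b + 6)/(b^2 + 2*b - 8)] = 2*(4*(b + 1)^2*(b + 6) - (3*b + 8)*(b^2 + 2*b - 8))/(b^2 + 2*b - 8)^3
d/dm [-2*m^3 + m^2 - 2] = 2*m*(1 - 3*m)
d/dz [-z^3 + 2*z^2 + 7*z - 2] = -3*z^2 + 4*z + 7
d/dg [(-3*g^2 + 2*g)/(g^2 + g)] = -5/(g^2 + 2*g + 1)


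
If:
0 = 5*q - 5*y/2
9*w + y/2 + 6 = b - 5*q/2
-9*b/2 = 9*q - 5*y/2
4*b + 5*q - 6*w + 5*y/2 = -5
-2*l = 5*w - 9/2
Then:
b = 216/253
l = 2084/759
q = -243/253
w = -301/1518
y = -486/253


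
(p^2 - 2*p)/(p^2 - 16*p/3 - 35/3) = 3*p*(2 - p)/(-3*p^2 + 16*p + 35)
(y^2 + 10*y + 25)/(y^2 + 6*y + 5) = (y + 5)/(y + 1)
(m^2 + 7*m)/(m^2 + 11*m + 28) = m/(m + 4)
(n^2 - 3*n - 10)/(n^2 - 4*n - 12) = (n - 5)/(n - 6)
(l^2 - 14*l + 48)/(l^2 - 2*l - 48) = (l - 6)/(l + 6)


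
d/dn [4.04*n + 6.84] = 4.04000000000000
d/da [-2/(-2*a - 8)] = -1/(a + 4)^2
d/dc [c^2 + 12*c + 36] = 2*c + 12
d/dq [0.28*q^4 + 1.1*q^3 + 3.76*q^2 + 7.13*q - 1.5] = 1.12*q^3 + 3.3*q^2 + 7.52*q + 7.13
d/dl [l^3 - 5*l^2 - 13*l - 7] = 3*l^2 - 10*l - 13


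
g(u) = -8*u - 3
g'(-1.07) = -8.00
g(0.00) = -3.00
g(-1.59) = 9.72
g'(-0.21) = -8.00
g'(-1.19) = -8.00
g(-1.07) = 5.56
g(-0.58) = 1.64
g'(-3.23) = -8.00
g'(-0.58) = -8.00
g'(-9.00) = -8.00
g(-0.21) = -1.32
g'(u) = -8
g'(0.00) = -8.00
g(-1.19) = 6.52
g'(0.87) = -8.00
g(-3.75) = 27.00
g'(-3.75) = -8.00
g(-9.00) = 69.00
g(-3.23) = 22.84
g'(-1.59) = -8.00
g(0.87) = -9.96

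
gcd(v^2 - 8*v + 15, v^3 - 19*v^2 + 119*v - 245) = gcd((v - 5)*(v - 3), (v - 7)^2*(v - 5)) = v - 5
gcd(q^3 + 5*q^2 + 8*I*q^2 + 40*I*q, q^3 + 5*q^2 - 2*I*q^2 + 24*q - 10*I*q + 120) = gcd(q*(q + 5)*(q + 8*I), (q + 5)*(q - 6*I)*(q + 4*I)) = q + 5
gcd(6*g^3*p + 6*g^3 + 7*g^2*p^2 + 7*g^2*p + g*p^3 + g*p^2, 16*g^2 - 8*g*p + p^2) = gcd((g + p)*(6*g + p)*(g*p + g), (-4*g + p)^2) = 1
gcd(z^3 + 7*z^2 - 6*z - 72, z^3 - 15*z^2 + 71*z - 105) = z - 3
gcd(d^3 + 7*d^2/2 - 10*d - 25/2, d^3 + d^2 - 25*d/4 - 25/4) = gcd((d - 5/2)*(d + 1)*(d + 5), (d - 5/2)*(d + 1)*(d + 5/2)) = d^2 - 3*d/2 - 5/2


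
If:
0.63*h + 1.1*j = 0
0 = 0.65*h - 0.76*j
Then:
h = 0.00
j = 0.00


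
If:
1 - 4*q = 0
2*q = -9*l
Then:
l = -1/18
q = 1/4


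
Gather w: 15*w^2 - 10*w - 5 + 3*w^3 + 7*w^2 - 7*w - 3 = 3*w^3 + 22*w^2 - 17*w - 8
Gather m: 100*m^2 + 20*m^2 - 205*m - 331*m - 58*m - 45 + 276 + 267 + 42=120*m^2 - 594*m + 540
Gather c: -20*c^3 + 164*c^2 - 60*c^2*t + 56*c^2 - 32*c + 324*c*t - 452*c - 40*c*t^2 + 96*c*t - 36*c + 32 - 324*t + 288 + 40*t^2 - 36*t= -20*c^3 + c^2*(220 - 60*t) + c*(-40*t^2 + 420*t - 520) + 40*t^2 - 360*t + 320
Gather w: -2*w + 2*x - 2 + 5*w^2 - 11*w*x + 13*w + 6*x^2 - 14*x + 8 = 5*w^2 + w*(11 - 11*x) + 6*x^2 - 12*x + 6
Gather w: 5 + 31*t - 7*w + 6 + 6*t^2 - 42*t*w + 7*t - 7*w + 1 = 6*t^2 + 38*t + w*(-42*t - 14) + 12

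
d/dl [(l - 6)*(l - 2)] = 2*l - 8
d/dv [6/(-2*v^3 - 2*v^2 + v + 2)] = 6*(6*v^2 + 4*v - 1)/(2*v^3 + 2*v^2 - v - 2)^2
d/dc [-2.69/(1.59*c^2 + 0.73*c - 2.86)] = (8.5542*c + 1.9637)/(1.59*c^2 + 0.73*c - 2.86)^2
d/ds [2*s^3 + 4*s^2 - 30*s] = 6*s^2 + 8*s - 30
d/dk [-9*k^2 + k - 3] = 1 - 18*k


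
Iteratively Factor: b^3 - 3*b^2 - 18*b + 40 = (b + 4)*(b^2 - 7*b + 10) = (b - 5)*(b + 4)*(b - 2)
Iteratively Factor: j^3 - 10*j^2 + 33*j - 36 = (j - 4)*(j^2 - 6*j + 9) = (j - 4)*(j - 3)*(j - 3)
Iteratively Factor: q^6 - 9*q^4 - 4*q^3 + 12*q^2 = (q - 1)*(q^5 + q^4 - 8*q^3 - 12*q^2) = q*(q - 1)*(q^4 + q^3 - 8*q^2 - 12*q) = q*(q - 3)*(q - 1)*(q^3 + 4*q^2 + 4*q) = q*(q - 3)*(q - 1)*(q + 2)*(q^2 + 2*q) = q^2*(q - 3)*(q - 1)*(q + 2)*(q + 2)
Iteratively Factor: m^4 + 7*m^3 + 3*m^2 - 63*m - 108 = (m + 3)*(m^3 + 4*m^2 - 9*m - 36) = (m - 3)*(m + 3)*(m^2 + 7*m + 12) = (m - 3)*(m + 3)^2*(m + 4)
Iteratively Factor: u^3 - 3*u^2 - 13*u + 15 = (u + 3)*(u^2 - 6*u + 5) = (u - 5)*(u + 3)*(u - 1)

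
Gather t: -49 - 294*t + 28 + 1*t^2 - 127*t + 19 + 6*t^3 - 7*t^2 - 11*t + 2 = 6*t^3 - 6*t^2 - 432*t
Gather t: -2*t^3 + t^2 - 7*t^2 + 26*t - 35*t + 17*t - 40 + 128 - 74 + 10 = -2*t^3 - 6*t^2 + 8*t + 24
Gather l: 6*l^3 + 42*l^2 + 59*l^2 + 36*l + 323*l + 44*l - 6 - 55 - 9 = 6*l^3 + 101*l^2 + 403*l - 70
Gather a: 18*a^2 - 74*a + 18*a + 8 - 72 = 18*a^2 - 56*a - 64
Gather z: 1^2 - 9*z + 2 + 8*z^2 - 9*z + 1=8*z^2 - 18*z + 4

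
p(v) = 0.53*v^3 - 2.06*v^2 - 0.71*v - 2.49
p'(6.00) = 31.81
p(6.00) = 33.57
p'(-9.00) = 165.16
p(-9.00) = -549.33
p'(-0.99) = 4.93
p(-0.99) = -4.32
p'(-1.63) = 10.23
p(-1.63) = -9.10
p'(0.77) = -2.94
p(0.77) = -4.02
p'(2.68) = -0.33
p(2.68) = -8.99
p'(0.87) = -3.09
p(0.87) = -4.32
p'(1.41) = -3.36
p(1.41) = -6.10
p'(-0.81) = 3.67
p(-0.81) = -3.55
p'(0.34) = -1.93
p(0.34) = -2.95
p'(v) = 1.59*v^2 - 4.12*v - 0.71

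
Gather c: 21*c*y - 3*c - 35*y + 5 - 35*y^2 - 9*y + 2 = c*(21*y - 3) - 35*y^2 - 44*y + 7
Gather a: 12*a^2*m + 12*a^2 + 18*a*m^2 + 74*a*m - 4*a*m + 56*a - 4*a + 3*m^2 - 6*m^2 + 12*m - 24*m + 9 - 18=a^2*(12*m + 12) + a*(18*m^2 + 70*m + 52) - 3*m^2 - 12*m - 9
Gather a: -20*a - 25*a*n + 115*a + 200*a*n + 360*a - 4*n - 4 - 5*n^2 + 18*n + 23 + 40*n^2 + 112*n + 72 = a*(175*n + 455) + 35*n^2 + 126*n + 91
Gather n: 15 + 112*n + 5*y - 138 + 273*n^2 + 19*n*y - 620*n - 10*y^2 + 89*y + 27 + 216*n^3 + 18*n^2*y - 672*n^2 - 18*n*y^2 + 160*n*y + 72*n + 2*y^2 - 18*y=216*n^3 + n^2*(18*y - 399) + n*(-18*y^2 + 179*y - 436) - 8*y^2 + 76*y - 96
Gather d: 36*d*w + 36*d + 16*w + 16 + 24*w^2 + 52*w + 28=d*(36*w + 36) + 24*w^2 + 68*w + 44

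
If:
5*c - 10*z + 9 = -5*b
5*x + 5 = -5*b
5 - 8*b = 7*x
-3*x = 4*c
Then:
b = 12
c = 39/4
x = -13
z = 471/40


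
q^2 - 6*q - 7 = (q - 7)*(q + 1)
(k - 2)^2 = k^2 - 4*k + 4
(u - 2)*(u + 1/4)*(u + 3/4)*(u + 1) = u^4 - 45*u^2/16 - 35*u/16 - 3/8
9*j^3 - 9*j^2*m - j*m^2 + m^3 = (-3*j + m)*(-j + m)*(3*j + m)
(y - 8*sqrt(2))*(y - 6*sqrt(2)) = y^2 - 14*sqrt(2)*y + 96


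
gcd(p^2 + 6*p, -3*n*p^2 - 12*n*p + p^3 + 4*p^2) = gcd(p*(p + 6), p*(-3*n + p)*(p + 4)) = p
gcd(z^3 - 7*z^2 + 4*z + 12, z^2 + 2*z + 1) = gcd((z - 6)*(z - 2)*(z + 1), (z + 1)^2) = z + 1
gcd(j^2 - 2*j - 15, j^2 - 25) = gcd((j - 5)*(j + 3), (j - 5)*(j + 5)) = j - 5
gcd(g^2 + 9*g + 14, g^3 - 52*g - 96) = g + 2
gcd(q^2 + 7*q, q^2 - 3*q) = q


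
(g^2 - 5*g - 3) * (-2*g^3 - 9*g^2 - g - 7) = -2*g^5 + g^4 + 50*g^3 + 25*g^2 + 38*g + 21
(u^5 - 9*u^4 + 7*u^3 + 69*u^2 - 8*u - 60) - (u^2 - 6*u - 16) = u^5 - 9*u^4 + 7*u^3 + 68*u^2 - 2*u - 44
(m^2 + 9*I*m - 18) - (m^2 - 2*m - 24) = 2*m + 9*I*m + 6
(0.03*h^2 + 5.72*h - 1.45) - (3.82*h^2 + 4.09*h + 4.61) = -3.79*h^2 + 1.63*h - 6.06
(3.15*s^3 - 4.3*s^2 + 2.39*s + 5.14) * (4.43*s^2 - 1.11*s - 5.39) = 13.9545*s^5 - 22.5455*s^4 - 1.6178*s^3 + 43.2943*s^2 - 18.5875*s - 27.7046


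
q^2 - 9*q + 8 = (q - 8)*(q - 1)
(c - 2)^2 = c^2 - 4*c + 4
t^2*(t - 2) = t^3 - 2*t^2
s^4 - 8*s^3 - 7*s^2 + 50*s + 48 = (s - 8)*(s - 3)*(s + 1)*(s + 2)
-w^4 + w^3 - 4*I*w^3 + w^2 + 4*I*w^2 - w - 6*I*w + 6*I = (w + 2*I)*(w + 3*I)*(I*w + 1)*(I*w - I)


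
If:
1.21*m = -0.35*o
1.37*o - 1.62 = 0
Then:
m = -0.34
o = 1.18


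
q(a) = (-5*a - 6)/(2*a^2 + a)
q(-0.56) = -47.62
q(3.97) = -0.73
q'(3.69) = 0.24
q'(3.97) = 0.21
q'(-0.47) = -3861.73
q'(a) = (-5*a - 6)*(-4*a - 1)/(2*a^2 + a)^2 - 5/(2*a^2 + a)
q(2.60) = -1.18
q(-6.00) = 0.36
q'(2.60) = 0.52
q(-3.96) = 0.50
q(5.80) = -0.48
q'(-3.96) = 0.09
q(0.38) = -11.81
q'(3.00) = 0.38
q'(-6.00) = 0.05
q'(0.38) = 37.03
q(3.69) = -0.79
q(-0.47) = 129.43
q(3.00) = -1.00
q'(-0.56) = -953.09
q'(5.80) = 0.09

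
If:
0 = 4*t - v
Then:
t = v/4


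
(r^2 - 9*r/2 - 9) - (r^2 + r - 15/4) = -11*r/2 - 21/4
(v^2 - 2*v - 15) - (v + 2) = v^2 - 3*v - 17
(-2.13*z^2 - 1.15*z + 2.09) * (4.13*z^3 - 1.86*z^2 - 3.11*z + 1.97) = -8.7969*z^5 - 0.787699999999999*z^4 + 17.395*z^3 - 4.507*z^2 - 8.7654*z + 4.1173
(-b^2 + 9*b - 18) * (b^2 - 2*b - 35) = -b^4 + 11*b^3 - b^2 - 279*b + 630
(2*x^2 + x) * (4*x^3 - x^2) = 8*x^5 + 2*x^4 - x^3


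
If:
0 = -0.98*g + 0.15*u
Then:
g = 0.153061224489796*u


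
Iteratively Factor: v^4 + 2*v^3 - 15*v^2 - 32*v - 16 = (v + 1)*(v^3 + v^2 - 16*v - 16) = (v + 1)*(v + 4)*(v^2 - 3*v - 4) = (v - 4)*(v + 1)*(v + 4)*(v + 1)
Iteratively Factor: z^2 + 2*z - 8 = (z - 2)*(z + 4)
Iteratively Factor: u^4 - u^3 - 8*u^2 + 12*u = (u)*(u^3 - u^2 - 8*u + 12) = u*(u - 2)*(u^2 + u - 6) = u*(u - 2)^2*(u + 3)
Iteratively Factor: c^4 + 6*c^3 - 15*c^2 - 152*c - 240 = (c + 4)*(c^3 + 2*c^2 - 23*c - 60) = (c - 5)*(c + 4)*(c^2 + 7*c + 12) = (c - 5)*(c + 4)^2*(c + 3)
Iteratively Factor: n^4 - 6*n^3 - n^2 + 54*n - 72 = (n - 3)*(n^3 - 3*n^2 - 10*n + 24) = (n - 4)*(n - 3)*(n^2 + n - 6) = (n - 4)*(n - 3)*(n + 3)*(n - 2)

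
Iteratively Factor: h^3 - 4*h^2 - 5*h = (h + 1)*(h^2 - 5*h) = (h - 5)*(h + 1)*(h)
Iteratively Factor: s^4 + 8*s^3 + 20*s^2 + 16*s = (s + 2)*(s^3 + 6*s^2 + 8*s) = (s + 2)*(s + 4)*(s^2 + 2*s) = (s + 2)^2*(s + 4)*(s)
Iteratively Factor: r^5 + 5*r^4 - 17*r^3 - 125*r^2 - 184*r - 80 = (r + 4)*(r^4 + r^3 - 21*r^2 - 41*r - 20) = (r - 5)*(r + 4)*(r^3 + 6*r^2 + 9*r + 4) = (r - 5)*(r + 1)*(r + 4)*(r^2 + 5*r + 4) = (r - 5)*(r + 1)^2*(r + 4)*(r + 4)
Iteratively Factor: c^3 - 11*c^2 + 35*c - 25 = (c - 1)*(c^2 - 10*c + 25) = (c - 5)*(c - 1)*(c - 5)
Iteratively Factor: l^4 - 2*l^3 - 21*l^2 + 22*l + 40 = (l + 4)*(l^3 - 6*l^2 + 3*l + 10) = (l - 2)*(l + 4)*(l^2 - 4*l - 5) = (l - 5)*(l - 2)*(l + 4)*(l + 1)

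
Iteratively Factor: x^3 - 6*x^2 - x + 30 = (x - 3)*(x^2 - 3*x - 10) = (x - 3)*(x + 2)*(x - 5)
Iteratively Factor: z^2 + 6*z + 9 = (z + 3)*(z + 3)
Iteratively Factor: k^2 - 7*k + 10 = (k - 2)*(k - 5)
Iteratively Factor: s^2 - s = (s)*(s - 1)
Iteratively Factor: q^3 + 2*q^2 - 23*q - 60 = (q + 3)*(q^2 - q - 20) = (q + 3)*(q + 4)*(q - 5)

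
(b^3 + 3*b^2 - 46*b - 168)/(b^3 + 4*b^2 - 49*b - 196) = (b + 6)/(b + 7)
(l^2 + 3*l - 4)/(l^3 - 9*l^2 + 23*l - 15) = (l + 4)/(l^2 - 8*l + 15)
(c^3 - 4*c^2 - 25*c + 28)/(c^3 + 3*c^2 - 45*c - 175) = (c^2 + 3*c - 4)/(c^2 + 10*c + 25)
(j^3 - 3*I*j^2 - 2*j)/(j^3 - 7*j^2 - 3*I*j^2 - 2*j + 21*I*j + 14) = j/(j - 7)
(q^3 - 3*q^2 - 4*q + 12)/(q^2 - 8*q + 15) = (q^2 - 4)/(q - 5)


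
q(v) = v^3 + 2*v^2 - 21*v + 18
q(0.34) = 11.13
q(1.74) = -7.22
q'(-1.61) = -19.66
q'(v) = 3*v^2 + 4*v - 21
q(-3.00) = 72.00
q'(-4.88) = 30.92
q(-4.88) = 51.89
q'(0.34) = -19.29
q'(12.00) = 459.00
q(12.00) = 1782.00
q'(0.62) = -17.37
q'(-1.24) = -21.35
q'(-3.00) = -6.00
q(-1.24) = 45.21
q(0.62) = 5.99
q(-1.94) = 58.97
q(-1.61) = 52.82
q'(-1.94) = -17.47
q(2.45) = -6.74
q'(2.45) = 6.81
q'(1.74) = -4.96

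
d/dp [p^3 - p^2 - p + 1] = 3*p^2 - 2*p - 1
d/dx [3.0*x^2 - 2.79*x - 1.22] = 6.0*x - 2.79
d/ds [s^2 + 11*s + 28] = 2*s + 11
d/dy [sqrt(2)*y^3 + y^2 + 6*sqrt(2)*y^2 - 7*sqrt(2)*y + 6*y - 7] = 3*sqrt(2)*y^2 + 2*y + 12*sqrt(2)*y - 7*sqrt(2) + 6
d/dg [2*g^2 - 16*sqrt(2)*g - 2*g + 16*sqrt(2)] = 4*g - 16*sqrt(2) - 2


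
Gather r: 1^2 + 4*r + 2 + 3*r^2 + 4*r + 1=3*r^2 + 8*r + 4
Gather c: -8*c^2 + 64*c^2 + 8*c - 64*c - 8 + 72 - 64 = 56*c^2 - 56*c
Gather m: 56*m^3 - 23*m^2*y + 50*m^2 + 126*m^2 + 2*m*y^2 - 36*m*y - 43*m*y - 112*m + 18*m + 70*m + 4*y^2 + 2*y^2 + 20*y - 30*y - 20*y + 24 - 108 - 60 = 56*m^3 + m^2*(176 - 23*y) + m*(2*y^2 - 79*y - 24) + 6*y^2 - 30*y - 144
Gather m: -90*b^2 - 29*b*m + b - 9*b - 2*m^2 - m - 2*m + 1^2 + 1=-90*b^2 - 8*b - 2*m^2 + m*(-29*b - 3) + 2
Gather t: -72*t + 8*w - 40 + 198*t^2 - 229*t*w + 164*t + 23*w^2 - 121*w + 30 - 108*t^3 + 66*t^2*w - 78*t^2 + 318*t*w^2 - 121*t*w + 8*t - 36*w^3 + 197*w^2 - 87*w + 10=-108*t^3 + t^2*(66*w + 120) + t*(318*w^2 - 350*w + 100) - 36*w^3 + 220*w^2 - 200*w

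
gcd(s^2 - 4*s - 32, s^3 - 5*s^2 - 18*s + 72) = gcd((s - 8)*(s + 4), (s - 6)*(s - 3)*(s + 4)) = s + 4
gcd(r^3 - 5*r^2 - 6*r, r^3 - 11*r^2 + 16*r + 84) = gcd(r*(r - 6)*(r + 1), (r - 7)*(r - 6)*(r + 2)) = r - 6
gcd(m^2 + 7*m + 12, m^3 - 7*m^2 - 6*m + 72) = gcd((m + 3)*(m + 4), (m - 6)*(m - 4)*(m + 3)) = m + 3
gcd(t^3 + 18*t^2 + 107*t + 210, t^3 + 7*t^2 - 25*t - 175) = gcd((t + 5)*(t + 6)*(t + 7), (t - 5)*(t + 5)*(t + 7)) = t^2 + 12*t + 35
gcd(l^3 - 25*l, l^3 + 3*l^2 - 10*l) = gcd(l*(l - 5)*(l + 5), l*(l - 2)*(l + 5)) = l^2 + 5*l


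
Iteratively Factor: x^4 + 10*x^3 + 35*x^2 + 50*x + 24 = (x + 4)*(x^3 + 6*x^2 + 11*x + 6) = (x + 1)*(x + 4)*(x^2 + 5*x + 6) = (x + 1)*(x + 3)*(x + 4)*(x + 2)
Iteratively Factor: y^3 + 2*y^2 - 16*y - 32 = (y - 4)*(y^2 + 6*y + 8) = (y - 4)*(y + 4)*(y + 2)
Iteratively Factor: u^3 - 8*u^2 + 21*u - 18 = (u - 2)*(u^2 - 6*u + 9) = (u - 3)*(u - 2)*(u - 3)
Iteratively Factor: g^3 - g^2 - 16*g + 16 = (g - 4)*(g^2 + 3*g - 4) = (g - 4)*(g + 4)*(g - 1)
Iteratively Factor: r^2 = (r)*(r)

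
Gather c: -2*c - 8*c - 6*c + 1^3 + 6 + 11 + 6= 24 - 16*c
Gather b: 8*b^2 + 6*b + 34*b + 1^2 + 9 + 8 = 8*b^2 + 40*b + 18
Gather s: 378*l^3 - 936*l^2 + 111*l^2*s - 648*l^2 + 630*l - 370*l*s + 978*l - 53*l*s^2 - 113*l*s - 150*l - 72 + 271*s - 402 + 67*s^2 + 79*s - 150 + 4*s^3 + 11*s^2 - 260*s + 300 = 378*l^3 - 1584*l^2 + 1458*l + 4*s^3 + s^2*(78 - 53*l) + s*(111*l^2 - 483*l + 90) - 324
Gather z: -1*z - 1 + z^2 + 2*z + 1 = z^2 + z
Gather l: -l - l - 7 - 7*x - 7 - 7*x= -2*l - 14*x - 14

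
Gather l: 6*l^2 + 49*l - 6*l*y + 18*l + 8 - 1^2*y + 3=6*l^2 + l*(67 - 6*y) - y + 11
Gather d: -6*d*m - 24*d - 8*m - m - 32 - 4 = d*(-6*m - 24) - 9*m - 36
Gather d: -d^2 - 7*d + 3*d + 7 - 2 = -d^2 - 4*d + 5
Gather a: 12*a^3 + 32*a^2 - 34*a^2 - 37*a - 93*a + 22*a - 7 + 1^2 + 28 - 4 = 12*a^3 - 2*a^2 - 108*a + 18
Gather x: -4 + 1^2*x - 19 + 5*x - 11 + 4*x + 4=10*x - 30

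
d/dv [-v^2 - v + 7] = -2*v - 1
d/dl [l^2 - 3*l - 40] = 2*l - 3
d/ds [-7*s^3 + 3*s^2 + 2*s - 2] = -21*s^2 + 6*s + 2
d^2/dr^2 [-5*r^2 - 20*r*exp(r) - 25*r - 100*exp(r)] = -20*r*exp(r) - 140*exp(r) - 10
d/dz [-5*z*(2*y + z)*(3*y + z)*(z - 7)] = -60*y^2*z + 210*y^2 - 75*y*z^2 + 350*y*z - 20*z^3 + 105*z^2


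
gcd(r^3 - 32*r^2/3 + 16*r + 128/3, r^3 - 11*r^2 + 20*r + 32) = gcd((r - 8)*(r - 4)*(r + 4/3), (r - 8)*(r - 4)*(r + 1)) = r^2 - 12*r + 32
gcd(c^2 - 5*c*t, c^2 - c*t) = c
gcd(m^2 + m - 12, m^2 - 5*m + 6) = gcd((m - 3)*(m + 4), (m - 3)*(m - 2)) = m - 3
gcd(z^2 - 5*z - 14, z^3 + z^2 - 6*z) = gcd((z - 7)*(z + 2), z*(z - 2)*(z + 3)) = 1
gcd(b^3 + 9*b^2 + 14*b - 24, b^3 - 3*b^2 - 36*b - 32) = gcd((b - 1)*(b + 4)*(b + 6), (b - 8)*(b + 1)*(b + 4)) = b + 4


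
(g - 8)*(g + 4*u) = g^2 + 4*g*u - 8*g - 32*u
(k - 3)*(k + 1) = k^2 - 2*k - 3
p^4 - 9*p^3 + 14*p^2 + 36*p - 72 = (p - 6)*(p - 3)*(p - 2)*(p + 2)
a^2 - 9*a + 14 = (a - 7)*(a - 2)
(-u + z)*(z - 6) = -u*z + 6*u + z^2 - 6*z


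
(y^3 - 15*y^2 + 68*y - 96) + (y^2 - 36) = y^3 - 14*y^2 + 68*y - 132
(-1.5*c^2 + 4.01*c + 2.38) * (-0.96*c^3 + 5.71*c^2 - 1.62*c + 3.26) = 1.44*c^5 - 12.4146*c^4 + 23.0423*c^3 + 2.2036*c^2 + 9.217*c + 7.7588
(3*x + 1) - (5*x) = 1 - 2*x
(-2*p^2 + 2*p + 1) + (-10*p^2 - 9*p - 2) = -12*p^2 - 7*p - 1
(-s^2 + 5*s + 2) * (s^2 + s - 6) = -s^4 + 4*s^3 + 13*s^2 - 28*s - 12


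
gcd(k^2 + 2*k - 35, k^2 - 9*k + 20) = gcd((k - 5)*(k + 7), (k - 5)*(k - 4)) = k - 5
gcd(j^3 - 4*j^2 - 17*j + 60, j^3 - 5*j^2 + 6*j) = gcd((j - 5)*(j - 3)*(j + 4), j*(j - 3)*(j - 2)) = j - 3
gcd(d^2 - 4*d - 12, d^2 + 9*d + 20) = 1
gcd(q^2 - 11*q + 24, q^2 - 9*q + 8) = q - 8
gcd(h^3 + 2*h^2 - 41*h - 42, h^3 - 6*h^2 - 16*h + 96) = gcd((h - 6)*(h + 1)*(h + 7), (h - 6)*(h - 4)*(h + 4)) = h - 6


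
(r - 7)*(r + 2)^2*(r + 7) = r^4 + 4*r^3 - 45*r^2 - 196*r - 196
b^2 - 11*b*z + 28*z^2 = (b - 7*z)*(b - 4*z)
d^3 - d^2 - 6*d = d*(d - 3)*(d + 2)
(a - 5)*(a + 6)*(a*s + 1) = a^3*s + a^2*s + a^2 - 30*a*s + a - 30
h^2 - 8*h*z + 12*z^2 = (h - 6*z)*(h - 2*z)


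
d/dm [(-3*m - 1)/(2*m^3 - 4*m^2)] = (6*m^2 - 3*m - 4)/(2*m^3*(m^2 - 4*m + 4))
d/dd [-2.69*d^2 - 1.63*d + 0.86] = -5.38*d - 1.63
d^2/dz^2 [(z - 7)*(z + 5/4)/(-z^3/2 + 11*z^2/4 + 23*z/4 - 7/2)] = 2*(-16*z^3 - 60*z^2 - 138*z - 89)/(8*z^6 + 36*z^5 + 30*z^4 - 45*z^3 - 30*z^2 + 36*z - 8)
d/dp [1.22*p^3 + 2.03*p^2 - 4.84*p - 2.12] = 3.66*p^2 + 4.06*p - 4.84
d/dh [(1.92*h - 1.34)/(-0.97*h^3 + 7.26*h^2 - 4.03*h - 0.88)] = (3.7248*h^3 - 17.8386*h^2 + 19.4568*h - 7.0898)/(0.9409*h^6 - 14.0844*h^5 + 60.5258*h^4 - 56.8084*h^3 + 3.4633*h^2 + 7.0928*h + 0.7744)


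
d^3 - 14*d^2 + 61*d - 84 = (d - 7)*(d - 4)*(d - 3)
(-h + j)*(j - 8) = -h*j + 8*h + j^2 - 8*j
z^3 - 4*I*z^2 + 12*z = z*(z - 6*I)*(z + 2*I)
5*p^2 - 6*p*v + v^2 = (-5*p + v)*(-p + v)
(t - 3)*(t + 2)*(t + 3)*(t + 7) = t^4 + 9*t^3 + 5*t^2 - 81*t - 126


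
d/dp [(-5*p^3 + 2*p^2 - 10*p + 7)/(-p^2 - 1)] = 5*(p^4 + p^2 + 2*p + 2)/(p^4 + 2*p^2 + 1)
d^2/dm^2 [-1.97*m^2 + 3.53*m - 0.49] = -3.94000000000000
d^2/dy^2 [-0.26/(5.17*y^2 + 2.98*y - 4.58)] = (13.899028*y^2 + 8.011432*y - 0.26*(10.34*y + 2.98)*(20.68*y + 5.96) - 12.312872)/(5.17*y^2 + 2.98*y - 4.58)^3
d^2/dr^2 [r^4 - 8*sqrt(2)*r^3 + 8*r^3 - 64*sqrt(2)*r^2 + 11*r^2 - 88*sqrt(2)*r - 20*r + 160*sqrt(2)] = 12*r^2 - 48*sqrt(2)*r + 48*r - 128*sqrt(2) + 22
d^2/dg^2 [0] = 0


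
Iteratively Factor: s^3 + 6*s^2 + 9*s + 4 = (s + 1)*(s^2 + 5*s + 4) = (s + 1)^2*(s + 4)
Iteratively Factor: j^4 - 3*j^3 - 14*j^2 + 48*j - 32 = (j - 4)*(j^3 + j^2 - 10*j + 8) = (j - 4)*(j + 4)*(j^2 - 3*j + 2) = (j - 4)*(j - 1)*(j + 4)*(j - 2)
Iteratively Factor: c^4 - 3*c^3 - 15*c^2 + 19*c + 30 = (c - 5)*(c^3 + 2*c^2 - 5*c - 6) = (c - 5)*(c - 2)*(c^2 + 4*c + 3) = (c - 5)*(c - 2)*(c + 1)*(c + 3)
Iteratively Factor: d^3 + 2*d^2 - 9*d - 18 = (d - 3)*(d^2 + 5*d + 6) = (d - 3)*(d + 3)*(d + 2)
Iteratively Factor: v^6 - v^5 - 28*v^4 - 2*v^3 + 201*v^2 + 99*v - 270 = (v + 2)*(v^5 - 3*v^4 - 22*v^3 + 42*v^2 + 117*v - 135) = (v - 3)*(v + 2)*(v^4 - 22*v^2 - 24*v + 45) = (v - 3)*(v - 1)*(v + 2)*(v^3 + v^2 - 21*v - 45) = (v - 5)*(v - 3)*(v - 1)*(v + 2)*(v^2 + 6*v + 9) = (v - 5)*(v - 3)*(v - 1)*(v + 2)*(v + 3)*(v + 3)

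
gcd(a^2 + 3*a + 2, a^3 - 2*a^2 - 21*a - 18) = a + 1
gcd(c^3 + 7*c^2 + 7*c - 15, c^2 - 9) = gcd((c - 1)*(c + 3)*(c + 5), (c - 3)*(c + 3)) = c + 3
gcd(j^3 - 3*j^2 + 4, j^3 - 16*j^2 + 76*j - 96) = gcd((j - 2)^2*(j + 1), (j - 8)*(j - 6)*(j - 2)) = j - 2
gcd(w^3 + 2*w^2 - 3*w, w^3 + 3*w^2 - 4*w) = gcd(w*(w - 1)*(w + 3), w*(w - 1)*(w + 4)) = w^2 - w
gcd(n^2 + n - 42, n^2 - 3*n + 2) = 1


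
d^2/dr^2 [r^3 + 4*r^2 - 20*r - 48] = 6*r + 8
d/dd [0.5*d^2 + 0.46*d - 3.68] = 1.0*d + 0.46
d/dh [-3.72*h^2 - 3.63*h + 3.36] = -7.44*h - 3.63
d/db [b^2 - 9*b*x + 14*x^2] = 2*b - 9*x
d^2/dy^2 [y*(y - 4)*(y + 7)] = 6*y + 6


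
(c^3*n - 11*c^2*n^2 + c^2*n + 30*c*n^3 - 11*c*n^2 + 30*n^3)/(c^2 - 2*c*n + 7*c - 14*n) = n*(c^3 - 11*c^2*n + c^2 + 30*c*n^2 - 11*c*n + 30*n^2)/(c^2 - 2*c*n + 7*c - 14*n)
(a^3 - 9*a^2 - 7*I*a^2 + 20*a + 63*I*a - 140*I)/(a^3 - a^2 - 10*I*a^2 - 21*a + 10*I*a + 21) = (a^2 - 9*a + 20)/(a^2 - a*(1 + 3*I) + 3*I)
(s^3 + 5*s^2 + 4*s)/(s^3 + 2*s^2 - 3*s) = (s^2 + 5*s + 4)/(s^2 + 2*s - 3)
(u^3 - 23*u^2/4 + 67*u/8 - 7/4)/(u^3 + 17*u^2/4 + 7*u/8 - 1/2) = (2*u^2 - 11*u + 14)/(2*u^2 + 9*u + 4)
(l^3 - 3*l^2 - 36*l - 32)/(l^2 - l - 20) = (l^2 - 7*l - 8)/(l - 5)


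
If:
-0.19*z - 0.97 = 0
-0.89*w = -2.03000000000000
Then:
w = 2.28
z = -5.11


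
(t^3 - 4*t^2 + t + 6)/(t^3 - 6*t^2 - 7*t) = (t^2 - 5*t + 6)/(t*(t - 7))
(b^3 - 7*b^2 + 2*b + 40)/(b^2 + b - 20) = (b^2 - 3*b - 10)/(b + 5)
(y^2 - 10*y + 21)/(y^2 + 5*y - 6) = (y^2 - 10*y + 21)/(y^2 + 5*y - 6)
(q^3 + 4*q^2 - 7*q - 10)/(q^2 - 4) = (q^2 + 6*q + 5)/(q + 2)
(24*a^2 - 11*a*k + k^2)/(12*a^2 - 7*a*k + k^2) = (8*a - k)/(4*a - k)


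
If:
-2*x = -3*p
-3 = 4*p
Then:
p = -3/4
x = -9/8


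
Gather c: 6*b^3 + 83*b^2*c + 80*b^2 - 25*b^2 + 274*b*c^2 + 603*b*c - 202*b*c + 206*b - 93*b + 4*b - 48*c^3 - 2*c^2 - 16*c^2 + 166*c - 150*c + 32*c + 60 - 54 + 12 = 6*b^3 + 55*b^2 + 117*b - 48*c^3 + c^2*(274*b - 18) + c*(83*b^2 + 401*b + 48) + 18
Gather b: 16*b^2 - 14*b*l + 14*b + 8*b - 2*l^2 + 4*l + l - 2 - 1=16*b^2 + b*(22 - 14*l) - 2*l^2 + 5*l - 3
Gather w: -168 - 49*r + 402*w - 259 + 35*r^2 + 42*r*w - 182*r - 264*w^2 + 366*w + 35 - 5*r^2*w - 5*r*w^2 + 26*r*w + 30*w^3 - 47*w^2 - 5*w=35*r^2 - 231*r + 30*w^3 + w^2*(-5*r - 311) + w*(-5*r^2 + 68*r + 763) - 392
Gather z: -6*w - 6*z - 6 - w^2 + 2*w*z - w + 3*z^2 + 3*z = -w^2 - 7*w + 3*z^2 + z*(2*w - 3) - 6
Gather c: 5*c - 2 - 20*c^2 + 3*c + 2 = -20*c^2 + 8*c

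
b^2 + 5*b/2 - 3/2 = (b - 1/2)*(b + 3)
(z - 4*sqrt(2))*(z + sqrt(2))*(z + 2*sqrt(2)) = z^3 - sqrt(2)*z^2 - 20*z - 16*sqrt(2)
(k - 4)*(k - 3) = k^2 - 7*k + 12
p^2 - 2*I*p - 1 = (p - I)^2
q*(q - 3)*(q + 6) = q^3 + 3*q^2 - 18*q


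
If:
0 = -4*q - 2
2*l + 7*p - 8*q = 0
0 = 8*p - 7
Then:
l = -81/16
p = 7/8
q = -1/2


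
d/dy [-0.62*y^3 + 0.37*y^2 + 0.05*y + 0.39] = -1.86*y^2 + 0.74*y + 0.05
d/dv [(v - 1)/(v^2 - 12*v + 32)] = (v^2 - 12*v - 2*(v - 6)*(v - 1) + 32)/(v^2 - 12*v + 32)^2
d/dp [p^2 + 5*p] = 2*p + 5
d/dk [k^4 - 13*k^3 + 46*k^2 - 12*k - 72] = 4*k^3 - 39*k^2 + 92*k - 12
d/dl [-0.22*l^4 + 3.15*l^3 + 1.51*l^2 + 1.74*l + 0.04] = -0.88*l^3 + 9.45*l^2 + 3.02*l + 1.74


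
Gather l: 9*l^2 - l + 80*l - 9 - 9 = 9*l^2 + 79*l - 18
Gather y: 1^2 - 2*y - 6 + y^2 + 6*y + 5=y^2 + 4*y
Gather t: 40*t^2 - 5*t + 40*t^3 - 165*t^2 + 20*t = 40*t^3 - 125*t^2 + 15*t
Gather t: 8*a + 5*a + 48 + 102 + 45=13*a + 195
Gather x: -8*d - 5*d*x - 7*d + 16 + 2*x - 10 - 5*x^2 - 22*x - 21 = -15*d - 5*x^2 + x*(-5*d - 20) - 15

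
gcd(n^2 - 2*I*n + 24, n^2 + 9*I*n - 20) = n + 4*I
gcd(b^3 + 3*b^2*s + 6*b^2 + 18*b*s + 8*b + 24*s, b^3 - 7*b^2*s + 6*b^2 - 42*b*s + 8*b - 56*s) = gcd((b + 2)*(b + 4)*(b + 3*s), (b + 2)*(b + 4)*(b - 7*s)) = b^2 + 6*b + 8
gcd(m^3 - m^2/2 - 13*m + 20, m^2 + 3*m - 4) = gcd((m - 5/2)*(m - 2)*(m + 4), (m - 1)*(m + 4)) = m + 4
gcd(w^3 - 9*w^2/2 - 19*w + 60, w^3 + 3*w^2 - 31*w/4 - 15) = w^2 + 3*w/2 - 10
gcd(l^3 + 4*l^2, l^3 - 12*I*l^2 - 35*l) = l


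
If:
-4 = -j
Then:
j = 4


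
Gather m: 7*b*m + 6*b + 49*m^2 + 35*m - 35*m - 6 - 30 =7*b*m + 6*b + 49*m^2 - 36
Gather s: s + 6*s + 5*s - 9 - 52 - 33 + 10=12*s - 84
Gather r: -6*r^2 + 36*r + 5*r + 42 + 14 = -6*r^2 + 41*r + 56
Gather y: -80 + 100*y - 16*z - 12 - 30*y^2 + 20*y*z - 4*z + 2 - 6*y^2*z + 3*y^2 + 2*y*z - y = y^2*(-6*z - 27) + y*(22*z + 99) - 20*z - 90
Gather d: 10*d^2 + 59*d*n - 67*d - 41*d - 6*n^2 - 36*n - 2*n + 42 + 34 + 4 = 10*d^2 + d*(59*n - 108) - 6*n^2 - 38*n + 80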